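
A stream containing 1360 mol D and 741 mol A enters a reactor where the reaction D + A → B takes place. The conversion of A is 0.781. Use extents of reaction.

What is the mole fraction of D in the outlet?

A reacted = 0.781 × 741 = 578.7 mol; ν_A = −1, so ξ = 578.7/1 = 578.7 mol.
Outlet amounts (n = n₀ + ν ξ):
  D: 1360 − 1(578.7) = 781.3
  A: 741 − 1(578.7) = 162.3
  B: 0 + 1(578.7) = 578.7
Total out = 1522 mol; y_D = 781.3 / 1522 = 0.5132.

0.513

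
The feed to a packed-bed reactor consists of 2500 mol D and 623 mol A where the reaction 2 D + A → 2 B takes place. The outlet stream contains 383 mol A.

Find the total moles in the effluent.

For A: n = n₀ − 1ξ → 383 = 623 − 1ξ, giving ξ = 240 mol.
Outlet amounts (n = n₀ + ν ξ):
  D: 2500 − 2(240) = 2020
  A: 623 − 1(240) = 383
  B: 0 + 2(240) = 480
Total out = 2020 + 383 + 480 = 2883 mol.

2880 mol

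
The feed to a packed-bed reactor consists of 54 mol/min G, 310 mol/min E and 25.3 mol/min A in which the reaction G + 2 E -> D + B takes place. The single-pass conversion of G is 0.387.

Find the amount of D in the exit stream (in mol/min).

G reacted = 0.387 × 54 = 20.9 mol/min; ν_G = −1, so ξ = 20.9/1 = 20.9 mol/min.
Outlet amounts (n = n₀ + ν ξ):
  G: 54 − 1(20.9) = 33.1
  E: 310 − 2(20.9) = 268.2
  D: 0 + 1(20.9) = 20.9
  B: 0 + 1(20.9) = 20.9
  A: 25.3 (inert)

20.9 mol/min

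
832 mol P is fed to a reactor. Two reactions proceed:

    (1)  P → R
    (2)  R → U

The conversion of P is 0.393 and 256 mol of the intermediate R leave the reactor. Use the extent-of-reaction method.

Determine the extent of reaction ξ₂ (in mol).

ξ₂ = 71 mol

Conversion of P: P consumed = 1ξ₁ = 0.393 × 832 → ξ₁ = 327 mol.
R balance: n_R = 0 + 1ξ₁ − 1ξ₂ = 256 → ξ₂ = (1·327 − 256)/1 = 70.98 mol.
Outlet amounts (n = n₀ + Σ ν·ξ):
  P: 832 − 1(327) = 505
  R: 0 + 1(327) − 1(70.98) = 256
  U: 0 + 1(70.98) = 70.98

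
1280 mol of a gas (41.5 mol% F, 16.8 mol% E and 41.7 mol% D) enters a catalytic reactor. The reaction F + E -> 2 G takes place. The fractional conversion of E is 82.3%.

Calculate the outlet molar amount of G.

E reacted = 0.823 × 215 = 177 mol; ν_E = −1, so ξ = 177/1 = 177 mol.
Outlet amounts (n = n₀ + ν ξ):
  F: 531.2 − 1(177) = 354.2
  E: 215 − 1(177) = 38.06
  G: 0 + 2(177) = 354
  D: 533.8 (inert)

354 mol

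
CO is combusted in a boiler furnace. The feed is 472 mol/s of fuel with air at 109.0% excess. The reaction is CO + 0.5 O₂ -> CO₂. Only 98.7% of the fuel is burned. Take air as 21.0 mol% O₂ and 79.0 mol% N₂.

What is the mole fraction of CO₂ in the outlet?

0.18

Stoichiometric O₂ = 0.5 × 472 = 236 mol/s; O₂ fed = 236 × 2.090 = 493.2 mol/s.
N₂ fed = 493.2 × 79/21 = 1856 mol/s.
Fuel reacted = 0.987 × 472 → ξ = 465.9 mol/s.
Outlet (n = n₀ + ν ξ):
  CO: 472 − 1(465.9) = 6.136
  O₂: 493.2 − 0.5(465.9) = 260.3
  N₂: 1856 (inert)
  CO₂: 0 + 1(465.9) = 465.9
Total out = 2588 mol/s; y_CO₂ = 465.9 / 2588 = 0.18.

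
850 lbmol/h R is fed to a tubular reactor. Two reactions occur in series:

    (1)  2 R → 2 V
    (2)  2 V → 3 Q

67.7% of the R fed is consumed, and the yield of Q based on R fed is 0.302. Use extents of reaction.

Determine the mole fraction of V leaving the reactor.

Conversion of R: R consumed = 2ξ₁ = 0.677 × 850 → ξ₁ = 287.7 lbmol/h.
Yield of Q: 3ξ₂ / 850 = 0.302 → ξ₂ = 85.57 lbmol/h.
Outlet amounts (n = n₀ + Σ ν·ξ):
  R: 850 − 2(287.7) = 274.5
  V: 0 + 2(287.7) − 2(85.57) = 404.3
  Q: 0 + 3(85.57) = 256.7
Total out = 935.6 lbmol/h; y_V = 404.3 / 935.6 = 0.4322.

0.432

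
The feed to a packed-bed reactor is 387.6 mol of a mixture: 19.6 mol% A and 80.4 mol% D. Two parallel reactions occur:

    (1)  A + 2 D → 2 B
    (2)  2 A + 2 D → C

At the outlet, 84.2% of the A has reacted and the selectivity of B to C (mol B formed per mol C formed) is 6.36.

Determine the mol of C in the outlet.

Conversion of A: A consumed = 0.842 × 75.97 = 63.97 mol = 1ξ₁ + 2ξ₂.
Selectivity: 2ξ₁ / (1ξ₂) = 6.36 → ξ₁ = 3.18 ξ₂.
Substitute: (1·3.18 + 2) ξ₂ = 63.97 → ξ₂ = 12.35 mol, ξ₁ = 39.27 mol.
Outlet amounts (n = n₀ + Σ ν·ξ):
  A: 75.97 − 1(39.27) − 2(12.35) = 12
  D: 311.6 − 2(39.27) − 2(12.35) = 208.4
  B: 0 + 2(39.27) = 78.54
  C: 0 + 1(12.35) = 12.35

12.3 mol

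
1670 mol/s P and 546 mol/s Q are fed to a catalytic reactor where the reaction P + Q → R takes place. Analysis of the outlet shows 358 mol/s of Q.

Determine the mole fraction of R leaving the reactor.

For Q: n = n₀ − 1ξ → 358 = 546 − 1ξ, giving ξ = 188 mol/s.
Outlet amounts (n = n₀ + ν ξ):
  P: 1670 − 1(188) = 1482
  Q: 546 − 1(188) = 358
  R: 0 + 1(188) = 188
Total out = 2028 mol/s; y_R = 188 / 2028 = 0.0927.

0.0927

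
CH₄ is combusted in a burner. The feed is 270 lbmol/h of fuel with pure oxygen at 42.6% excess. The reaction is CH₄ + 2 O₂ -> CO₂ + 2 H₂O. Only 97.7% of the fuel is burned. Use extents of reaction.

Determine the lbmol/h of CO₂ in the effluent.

Stoichiometric O₂ = 2 × 270 = 540 lbmol/h; O₂ fed = 540 × 1.426 = 770 lbmol/h.
Fuel reacted = 0.977 × 270 → ξ = 263.8 lbmol/h.
Outlet (n = n₀ + ν ξ):
  CH₄: 270 − 1(263.8) = 6.21
  O₂: 770 − 2(263.8) = 242.5
  CO₂: 0 + 1(263.8) = 263.8
  H₂O: 0 + 2(263.8) = 527.6

264 lbmol/h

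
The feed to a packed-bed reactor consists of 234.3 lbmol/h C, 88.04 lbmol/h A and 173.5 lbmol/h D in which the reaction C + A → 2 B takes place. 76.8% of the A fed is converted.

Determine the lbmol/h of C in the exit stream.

167 lbmol/h

A reacted = 0.768 × 88.04 = 67.61 lbmol/h; ν_A = −1, so ξ = 67.61/1 = 67.61 lbmol/h.
Outlet amounts (n = n₀ + ν ξ):
  C: 234.3 − 1(67.61) = 166.7
  A: 88.04 − 1(67.61) = 20.43
  B: 0 + 2(67.61) = 135.2
  D: 173.5 (inert)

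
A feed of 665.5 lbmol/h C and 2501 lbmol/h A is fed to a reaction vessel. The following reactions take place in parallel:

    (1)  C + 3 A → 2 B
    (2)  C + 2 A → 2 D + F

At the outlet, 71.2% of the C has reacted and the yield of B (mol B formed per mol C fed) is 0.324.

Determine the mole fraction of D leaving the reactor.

Yield of B: 2ξ₁ / 665.5 = 0.324 → ξ₁ = 107.8 lbmol/h.
Conversion of C: 1ξ₁ + 1ξ₂ = 0.712 × 665.5 = 473.8 → ξ₂ = 366 lbmol/h.
Outlet amounts (n = n₀ + Σ ν·ξ):
  C: 665.5 − 1(107.8) − 1(366) = 191.7
  A: 2501 − 3(107.8) − 2(366) = 1446
  B: 0 + 2(107.8) = 215.6
  D: 0 + 2(366) = 732
  F: 0 + 1(366) = 366
Total out = 2951 lbmol/h; y_D = 732 / 2951 = 0.2481.

0.248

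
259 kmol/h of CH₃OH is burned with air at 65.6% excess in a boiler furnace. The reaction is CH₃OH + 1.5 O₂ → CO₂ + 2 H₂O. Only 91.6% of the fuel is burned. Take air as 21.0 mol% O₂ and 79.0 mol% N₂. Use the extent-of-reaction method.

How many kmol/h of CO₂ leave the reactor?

Stoichiometric O₂ = 1.5 × 259 = 388.5 kmol/h; O₂ fed = 388.5 × 1.656 = 643.4 kmol/h.
N₂ fed = 643.4 × 79/21 = 2420 kmol/h.
Fuel reacted = 0.916 × 259 → ξ = 237.2 kmol/h.
Outlet (n = n₀ + ν ξ):
  CH₃OH: 259 − 1(237.2) = 21.76
  O₂: 643.4 − 1.5(237.2) = 287.5
  N₂: 2420 (inert)
  CO₂: 0 + 1(237.2) = 237.2
  H₂O: 0 + 2(237.2) = 474.5

237 kmol/h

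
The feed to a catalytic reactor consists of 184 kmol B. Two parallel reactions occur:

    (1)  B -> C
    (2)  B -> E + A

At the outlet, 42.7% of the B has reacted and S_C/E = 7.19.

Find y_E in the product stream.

Conversion of B: B consumed = 0.427 × 184 = 78.57 kmol = 1ξ₁ + 1ξ₂.
Selectivity: 1ξ₁ / (1ξ₂) = 7.19 → ξ₁ = 7.19 ξ₂.
Substitute: (1·7.19 + 1) ξ₂ = 78.57 → ξ₂ = 9.593 kmol, ξ₁ = 68.97 kmol.
Outlet amounts (n = n₀ + Σ ν·ξ):
  B: 184 − 1(68.97) − 1(9.593) = 105.4
  C: 0 + 1(68.97) = 68.97
  E: 0 + 1(9.593) = 9.593
  A: 0 + 1(9.593) = 9.593
Total out = 193.6 kmol; y_E = 9.593 / 193.6 = 0.04955.

0.0496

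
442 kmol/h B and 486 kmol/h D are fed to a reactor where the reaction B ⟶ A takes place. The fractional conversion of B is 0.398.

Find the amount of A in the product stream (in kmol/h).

B reacted = 0.398 × 442 = 175.9 kmol/h; ν_B = −1, so ξ = 175.9/1 = 175.9 kmol/h.
Outlet amounts (n = n₀ + ν ξ):
  B: 442 − 1(175.9) = 266.1
  A: 0 + 1(175.9) = 175.9
  D: 486 (inert)

176 kmol/h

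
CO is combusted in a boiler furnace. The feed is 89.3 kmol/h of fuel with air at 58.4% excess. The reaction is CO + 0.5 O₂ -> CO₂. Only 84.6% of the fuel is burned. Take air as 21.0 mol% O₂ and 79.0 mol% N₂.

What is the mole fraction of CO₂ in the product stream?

0.195

Stoichiometric O₂ = 0.5 × 89.3 = 44.65 kmol/h; O₂ fed = 44.65 × 1.584 = 70.73 kmol/h.
N₂ fed = 70.73 × 79/21 = 266.1 kmol/h.
Fuel reacted = 0.846 × 89.3 → ξ = 75.55 kmol/h.
Outlet (n = n₀ + ν ξ):
  CO: 89.3 − 1(75.55) = 13.75
  O₂: 70.73 − 0.5(75.55) = 32.95
  N₂: 266.1 (inert)
  CO₂: 0 + 1(75.55) = 75.55
Total out = 388.3 kmol/h; y_CO₂ = 75.55 / 388.3 = 0.1946.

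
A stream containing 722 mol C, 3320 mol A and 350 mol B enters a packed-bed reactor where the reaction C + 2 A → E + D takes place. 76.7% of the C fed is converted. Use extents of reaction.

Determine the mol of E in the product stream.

C reacted = 0.767 × 722 = 553.8 mol; ν_C = −1, so ξ = 553.8/1 = 553.8 mol.
Outlet amounts (n = n₀ + ν ξ):
  C: 722 − 1(553.8) = 168.2
  A: 3320 − 2(553.8) = 2212
  E: 0 + 1(553.8) = 553.8
  D: 0 + 1(553.8) = 553.8
  B: 350 (inert)

554 mol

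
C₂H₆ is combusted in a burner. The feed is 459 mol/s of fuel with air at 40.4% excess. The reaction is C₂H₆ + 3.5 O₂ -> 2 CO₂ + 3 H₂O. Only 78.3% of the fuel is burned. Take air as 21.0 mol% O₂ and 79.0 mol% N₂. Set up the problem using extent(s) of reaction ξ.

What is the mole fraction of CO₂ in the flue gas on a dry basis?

0.0698

Stoichiometric O₂ = 3.5 × 459 = 1606 mol/s; O₂ fed = 1606 × 1.404 = 2256 mol/s.
N₂ fed = 2256 × 79/21 = 8485 mol/s.
Fuel reacted = 0.783 × 459 → ξ = 359.4 mol/s.
Outlet (n = n₀ + ν ξ):
  C₂H₆: 459 − 1(359.4) = 99.6
  O₂: 2256 − 3.5(359.4) = 997.6
  N₂: 8485 (inert)
  CO₂: 0 + 2(359.4) = 718.8
  H₂O: 0 + 3(359.4) = 1078
Dry total = 10300 mol/s; y_CO₂ (dry) = 718.8 / 10300 = 0.06978.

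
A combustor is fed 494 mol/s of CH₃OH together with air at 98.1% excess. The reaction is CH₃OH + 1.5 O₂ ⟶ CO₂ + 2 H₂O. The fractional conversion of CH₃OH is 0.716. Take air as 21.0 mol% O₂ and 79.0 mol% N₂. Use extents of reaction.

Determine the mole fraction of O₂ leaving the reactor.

Stoichiometric O₂ = 1.5 × 494 = 741 mol/s; O₂ fed = 741 × 1.981 = 1468 mol/s.
N₂ fed = 1468 × 79/21 = 5522 mol/s.
Fuel reacted = 0.716 × 494 → ξ = 353.7 mol/s.
Outlet (n = n₀ + ν ξ):
  CH₃OH: 494 − 1(353.7) = 140.3
  O₂: 1468 − 1.5(353.7) = 937.4
  N₂: 5522 (inert)
  CO₂: 0 + 1(353.7) = 353.7
  H₂O: 0 + 2(353.7) = 707.4
Total out = 7661 mol/s; y_O₂ = 937.4 / 7661 = 0.1224.

0.122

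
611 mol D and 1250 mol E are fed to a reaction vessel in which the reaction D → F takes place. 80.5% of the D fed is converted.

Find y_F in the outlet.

D reacted = 0.805 × 611 = 491.9 mol; ν_D = −1, so ξ = 491.9/1 = 491.9 mol.
Outlet amounts (n = n₀ + ν ξ):
  D: 611 − 1(491.9) = 119.1
  F: 0 + 1(491.9) = 491.9
  E: 1250 (inert)
Total out = 1861 mol; y_F = 491.9 / 1861 = 0.2643.

0.264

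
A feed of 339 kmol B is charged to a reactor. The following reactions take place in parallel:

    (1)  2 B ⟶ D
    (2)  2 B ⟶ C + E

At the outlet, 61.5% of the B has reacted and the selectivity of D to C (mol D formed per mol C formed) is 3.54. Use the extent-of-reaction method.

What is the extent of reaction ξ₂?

Conversion of B: B consumed = 0.615 × 339 = 208.5 kmol = 2ξ₁ + 2ξ₂.
Selectivity: 1ξ₁ / (1ξ₂) = 3.54 → ξ₁ = 3.54 ξ₂.
Substitute: (2·3.54 + 2) ξ₂ = 208.5 → ξ₂ = 22.96 kmol, ξ₁ = 81.28 kmol.
Outlet amounts (n = n₀ + Σ ν·ξ):
  B: 339 − 2(81.28) − 2(22.96) = 130.5
  D: 0 + 1(81.28) = 81.28
  C: 0 + 1(22.96) = 22.96
  E: 0 + 1(22.96) = 22.96

ξ₂ = 23 kmol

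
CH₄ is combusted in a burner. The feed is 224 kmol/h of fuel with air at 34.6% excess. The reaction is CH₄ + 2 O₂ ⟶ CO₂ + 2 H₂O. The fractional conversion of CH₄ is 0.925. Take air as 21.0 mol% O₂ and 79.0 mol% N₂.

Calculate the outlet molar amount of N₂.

2270 kmol/h

Stoichiometric O₂ = 2 × 224 = 448 kmol/h; O₂ fed = 448 × 1.346 = 603 kmol/h.
N₂ fed = 603 × 79/21 = 2268 kmol/h.
Fuel reacted = 0.925 × 224 → ξ = 207.2 kmol/h.
Outlet (n = n₀ + ν ξ):
  CH₄: 224 − 1(207.2) = 16.8
  O₂: 603 − 2(207.2) = 188.6
  N₂: 2268 (inert)
  CO₂: 0 + 1(207.2) = 207.2
  H₂O: 0 + 2(207.2) = 414.4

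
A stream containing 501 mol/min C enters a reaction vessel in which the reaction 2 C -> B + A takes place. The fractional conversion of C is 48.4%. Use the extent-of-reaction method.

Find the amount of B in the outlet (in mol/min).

C reacted = 0.484 × 501 = 242.5 mol/min; ν_C = −2, so ξ = 242.5/2 = 121.2 mol/min.
Outlet amounts (n = n₀ + ν ξ):
  C: 501 − 2(121.2) = 258.5
  B: 0 + 1(121.2) = 121.2
  A: 0 + 1(121.2) = 121.2

121 mol/min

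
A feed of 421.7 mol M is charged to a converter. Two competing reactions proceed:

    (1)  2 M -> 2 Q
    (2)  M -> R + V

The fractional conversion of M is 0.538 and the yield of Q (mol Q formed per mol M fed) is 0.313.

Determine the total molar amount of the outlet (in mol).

517 mol

Yield of Q: 2ξ₁ / 421.7 = 0.313 → ξ₁ = 66 mol.
Conversion of M: 2ξ₁ + 1ξ₂ = 0.538 × 421.7 = 226.9 → ξ₂ = 94.88 mol.
Outlet amounts (n = n₀ + Σ ν·ξ):
  M: 421.7 − 2(66) − 1(94.88) = 194.8
  Q: 0 + 2(66) = 132
  R: 0 + 1(94.88) = 94.88
  V: 0 + 1(94.88) = 94.88
Total out = 194.8 + 132 + 94.88 + 94.88 = 516.6 mol.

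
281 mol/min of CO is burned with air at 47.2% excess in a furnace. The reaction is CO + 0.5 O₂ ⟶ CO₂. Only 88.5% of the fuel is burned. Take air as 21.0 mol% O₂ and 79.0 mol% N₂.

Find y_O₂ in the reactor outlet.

0.0723

Stoichiometric O₂ = 0.5 × 281 = 140.5 mol/min; O₂ fed = 140.5 × 1.472 = 206.8 mol/min.
N₂ fed = 206.8 × 79/21 = 778 mol/min.
Fuel reacted = 0.885 × 281 → ξ = 248.7 mol/min.
Outlet (n = n₀ + ν ξ):
  CO: 281 − 1(248.7) = 32.31
  O₂: 206.8 − 0.5(248.7) = 82.47
  N₂: 778 (inert)
  CO₂: 0 + 1(248.7) = 248.7
Total out = 1141 mol/min; y_O₂ = 82.47 / 1141 = 0.07225.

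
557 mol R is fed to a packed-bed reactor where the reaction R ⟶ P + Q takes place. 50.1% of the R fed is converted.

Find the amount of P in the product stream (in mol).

279 mol

R reacted = 0.501 × 557 = 279.1 mol; ν_R = −1, so ξ = 279.1/1 = 279.1 mol.
Outlet amounts (n = n₀ + ν ξ):
  R: 557 − 1(279.1) = 277.9
  P: 0 + 1(279.1) = 279.1
  Q: 0 + 1(279.1) = 279.1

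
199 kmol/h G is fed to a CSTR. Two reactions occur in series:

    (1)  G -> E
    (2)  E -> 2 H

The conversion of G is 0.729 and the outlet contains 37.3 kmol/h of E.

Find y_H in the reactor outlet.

Conversion of G: G consumed = 1ξ₁ = 0.729 × 199 → ξ₁ = 145.1 kmol/h.
E balance: n_E = 0 + 1ξ₁ − 1ξ₂ = 37.3 → ξ₂ = (1·145.1 − 37.3)/1 = 107.8 kmol/h.
Outlet amounts (n = n₀ + Σ ν·ξ):
  G: 199 − 1(145.1) = 53.93
  E: 0 + 1(145.1) − 1(107.8) = 37.3
  H: 0 + 2(107.8) = 215.5
Total out = 306.8 kmol/h; y_H = 215.5 / 306.8 = 0.7026.

0.703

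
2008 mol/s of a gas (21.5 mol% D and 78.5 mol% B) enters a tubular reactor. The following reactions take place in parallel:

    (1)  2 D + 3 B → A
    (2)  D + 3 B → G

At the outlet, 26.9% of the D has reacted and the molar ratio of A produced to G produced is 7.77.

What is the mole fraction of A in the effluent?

0.0308

Conversion of D: D consumed = 0.269 × 431.7 = 116.1 mol/s = 2ξ₁ + 1ξ₂.
Selectivity: 1ξ₁ / (1ξ₂) = 7.77 → ξ₁ = 7.77 ξ₂.
Substitute: (2·7.77 + 1) ξ₂ = 116.1 → ξ₂ = 7.021 mol/s, ξ₁ = 54.56 mol/s.
Outlet amounts (n = n₀ + Σ ν·ξ):
  D: 431.7 − 2(54.56) − 1(7.021) = 315.6
  B: 1576 − 3(54.56) − 3(7.021) = 1392
  A: 0 + 1(54.56) = 54.56
  G: 0 + 1(7.021) = 7.021
Total out = 1769 mol/s; y_A = 54.56 / 1769 = 0.03084.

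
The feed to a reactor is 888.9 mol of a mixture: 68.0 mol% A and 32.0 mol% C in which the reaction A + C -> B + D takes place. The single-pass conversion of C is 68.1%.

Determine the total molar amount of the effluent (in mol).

889 mol

C reacted = 0.681 × 284.4 = 193.7 mol; ν_C = −1, so ξ = 193.7/1 = 193.7 mol.
Outlet amounts (n = n₀ + ν ξ):
  A: 604.5 − 1(193.7) = 410.7
  C: 284.4 − 1(193.7) = 90.74
  B: 0 + 1(193.7) = 193.7
  D: 0 + 1(193.7) = 193.7
Total out = 410.7 + 90.74 + 193.7 + 193.7 = 888.9 mol.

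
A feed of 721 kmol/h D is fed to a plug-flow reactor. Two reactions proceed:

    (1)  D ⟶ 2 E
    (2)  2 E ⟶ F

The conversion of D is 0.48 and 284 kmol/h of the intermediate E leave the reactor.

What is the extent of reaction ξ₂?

ξ₂ = 204 kmol/h

Conversion of D: D consumed = 1ξ₁ = 0.48 × 721 → ξ₁ = 346.1 kmol/h.
E balance: n_E = 0 + 2ξ₁ − 2ξ₂ = 284 → ξ₂ = (2·346.1 − 284)/2 = 204.1 kmol/h.
Outlet amounts (n = n₀ + Σ ν·ξ):
  D: 721 − 1(346.1) = 374.9
  E: 0 + 2(346.1) − 2(204.1) = 284
  F: 0 + 1(204.1) = 204.1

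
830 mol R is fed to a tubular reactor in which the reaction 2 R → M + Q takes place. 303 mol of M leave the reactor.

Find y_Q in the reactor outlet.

For M: n = n₀ + 1ξ → 303 = 0 + 1ξ, giving ξ = 303 mol.
Outlet amounts (n = n₀ + ν ξ):
  R: 830 − 2(303) = 224
  M: 0 + 1(303) = 303
  Q: 0 + 1(303) = 303
Total out = 830 mol; y_Q = 303 / 830 = 0.3651.

0.365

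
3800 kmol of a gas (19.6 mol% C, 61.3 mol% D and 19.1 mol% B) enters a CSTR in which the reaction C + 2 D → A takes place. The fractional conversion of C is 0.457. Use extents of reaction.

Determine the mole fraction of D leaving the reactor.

0.529

C reacted = 0.457 × 744.8 = 340.4 kmol; ν_C = −1, so ξ = 340.4/1 = 340.4 kmol.
Outlet amounts (n = n₀ + ν ξ):
  C: 744.8 − 1(340.4) = 404.4
  D: 2329 − 2(340.4) = 1649
  A: 0 + 1(340.4) = 340.4
  B: 725.8 (inert)
Total out = 3119 kmol; y_D = 1649 / 3119 = 0.5285.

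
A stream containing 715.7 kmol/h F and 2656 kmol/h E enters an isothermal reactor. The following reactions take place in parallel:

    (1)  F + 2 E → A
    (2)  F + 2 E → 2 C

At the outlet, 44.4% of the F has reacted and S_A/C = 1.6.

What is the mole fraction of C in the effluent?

0.0538

Conversion of F: F consumed = 0.444 × 715.7 = 317.8 kmol/h = 1ξ₁ + 1ξ₂.
Selectivity: 1ξ₁ / (2ξ₂) = 1.6 → ξ₁ = 3.2 ξ₂.
Substitute: (1·3.2 + 1) ξ₂ = 317.8 → ξ₂ = 75.66 kmol/h, ξ₁ = 242.1 kmol/h.
Outlet amounts (n = n₀ + Σ ν·ξ):
  F: 715.7 − 1(242.1) − 1(75.66) = 397.9
  E: 2656 − 2(242.1) − 2(75.66) = 2020
  A: 0 + 1(242.1) = 242.1
  C: 0 + 2(75.66) = 151.3
Total out = 2812 kmol/h; y_C = 151.3 / 2812 = 0.05382.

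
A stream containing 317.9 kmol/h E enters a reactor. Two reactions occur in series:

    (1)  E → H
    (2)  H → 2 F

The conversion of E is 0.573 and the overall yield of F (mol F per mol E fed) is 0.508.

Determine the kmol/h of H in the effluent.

Conversion of E: E consumed = 1ξ₁ = 0.573 × 317.9 → ξ₁ = 182.2 kmol/h.
Yield of F: 2ξ₂ / 317.9 = 0.508 → ξ₂ = 80.75 kmol/h.
Outlet amounts (n = n₀ + Σ ν·ξ):
  E: 317.9 − 1(182.2) = 135.7
  H: 0 + 1(182.2) − 1(80.75) = 101.4
  F: 0 + 2(80.75) = 161.5

101 kmol/h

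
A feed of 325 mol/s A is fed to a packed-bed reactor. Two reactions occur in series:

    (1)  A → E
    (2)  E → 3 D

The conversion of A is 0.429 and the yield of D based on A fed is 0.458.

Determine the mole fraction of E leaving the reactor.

0.212

Conversion of A: A consumed = 1ξ₁ = 0.429 × 325 → ξ₁ = 139.4 mol/s.
Yield of D: 3ξ₂ / 325 = 0.458 → ξ₂ = 49.62 mol/s.
Outlet amounts (n = n₀ + Σ ν·ξ):
  A: 325 − 1(139.4) = 185.6
  E: 0 + 1(139.4) − 1(49.62) = 89.81
  D: 0 + 3(49.62) = 148.8
Total out = 424.2 mol/s; y_E = 89.81 / 424.2 = 0.2117.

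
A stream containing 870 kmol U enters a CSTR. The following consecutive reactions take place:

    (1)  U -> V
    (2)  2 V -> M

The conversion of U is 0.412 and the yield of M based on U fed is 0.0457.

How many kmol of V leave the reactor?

Conversion of U: U consumed = 1ξ₁ = 0.412 × 870 → ξ₁ = 358.4 kmol.
Yield of M: 1ξ₂ / 870 = 0.0457 → ξ₂ = 39.76 kmol.
Outlet amounts (n = n₀ + Σ ν·ξ):
  U: 870 − 1(358.4) = 511.6
  V: 0 + 1(358.4) − 2(39.76) = 278.9
  M: 0 + 1(39.76) = 39.76

279 kmol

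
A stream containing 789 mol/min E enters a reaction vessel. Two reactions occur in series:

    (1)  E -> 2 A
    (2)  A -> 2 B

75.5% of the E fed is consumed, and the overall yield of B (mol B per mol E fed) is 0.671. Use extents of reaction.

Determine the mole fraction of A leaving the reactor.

0.562

Conversion of E: E consumed = 1ξ₁ = 0.755 × 789 → ξ₁ = 595.7 mol/min.
Yield of B: 2ξ₂ / 789 = 0.671 → ξ₂ = 264.7 mol/min.
Outlet amounts (n = n₀ + Σ ν·ξ):
  E: 789 − 1(595.7) = 193.3
  A: 0 + 2(595.7) − 1(264.7) = 926.7
  B: 0 + 2(264.7) = 529.4
Total out = 1649 mol/min; y_A = 926.7 / 1649 = 0.5618.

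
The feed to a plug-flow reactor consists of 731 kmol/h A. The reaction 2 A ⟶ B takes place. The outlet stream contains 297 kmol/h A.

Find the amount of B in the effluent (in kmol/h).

217 kmol/h

For A: n = n₀ − 2ξ → 297 = 731 − 2ξ, giving ξ = 217 kmol/h.
Outlet amounts (n = n₀ + ν ξ):
  A: 731 − 2(217) = 297
  B: 0 + 1(217) = 217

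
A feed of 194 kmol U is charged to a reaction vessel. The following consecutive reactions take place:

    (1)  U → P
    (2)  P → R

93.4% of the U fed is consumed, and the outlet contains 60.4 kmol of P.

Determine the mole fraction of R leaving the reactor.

Conversion of U: U consumed = 1ξ₁ = 0.934 × 194 → ξ₁ = 181.2 kmol.
P balance: n_P = 0 + 1ξ₁ − 1ξ₂ = 60.4 → ξ₂ = (1·181.2 − 60.4)/1 = 120.8 kmol.
Outlet amounts (n = n₀ + Σ ν·ξ):
  U: 194 − 1(181.2) = 12.8
  P: 0 + 1(181.2) − 1(120.8) = 60.4
  R: 0 + 1(120.8) = 120.8
Total out = 194 kmol; y_R = 120.8 / 194 = 0.6227.

0.623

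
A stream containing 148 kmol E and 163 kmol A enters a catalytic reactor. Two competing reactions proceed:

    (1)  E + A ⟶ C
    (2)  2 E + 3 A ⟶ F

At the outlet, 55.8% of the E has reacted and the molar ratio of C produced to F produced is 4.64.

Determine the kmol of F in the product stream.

Conversion of E: E consumed = 0.558 × 148 = 82.58 kmol = 1ξ₁ + 2ξ₂.
Selectivity: 1ξ₁ / (1ξ₂) = 4.64 → ξ₁ = 4.64 ξ₂.
Substitute: (1·4.64 + 2) ξ₂ = 82.58 → ξ₂ = 12.44 kmol, ξ₁ = 57.71 kmol.
Outlet amounts (n = n₀ + Σ ν·ξ):
  E: 148 − 1(57.71) − 2(12.44) = 65.42
  A: 163 − 1(57.71) − 3(12.44) = 67.98
  C: 0 + 1(57.71) = 57.71
  F: 0 + 1(12.44) = 12.44

12.4 kmol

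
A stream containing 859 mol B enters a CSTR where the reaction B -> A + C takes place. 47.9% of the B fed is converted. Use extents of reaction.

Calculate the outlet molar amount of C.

411 mol

B reacted = 0.479 × 859 = 411.5 mol; ν_B = −1, so ξ = 411.5/1 = 411.5 mol.
Outlet amounts (n = n₀ + ν ξ):
  B: 859 − 1(411.5) = 447.5
  A: 0 + 1(411.5) = 411.5
  C: 0 + 1(411.5) = 411.5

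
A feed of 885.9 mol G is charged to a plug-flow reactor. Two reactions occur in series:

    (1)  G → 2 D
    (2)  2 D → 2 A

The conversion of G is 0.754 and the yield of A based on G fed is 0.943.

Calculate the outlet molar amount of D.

501 mol

Conversion of G: G consumed = 1ξ₁ = 0.754 × 885.9 → ξ₁ = 668 mol.
Yield of A: 2ξ₂ / 885.9 = 0.943 → ξ₂ = 417.7 mol.
Outlet amounts (n = n₀ + Σ ν·ξ):
  G: 885.9 − 1(668) = 217.9
  D: 0 + 2(668) − 2(417.7) = 500.5
  A: 0 + 2(417.7) = 835.4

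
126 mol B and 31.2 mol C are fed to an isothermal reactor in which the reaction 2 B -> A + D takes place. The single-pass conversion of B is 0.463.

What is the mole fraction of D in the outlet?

0.186

B reacted = 0.463 × 126 = 58.34 mol; ν_B = −2, so ξ = 58.34/2 = 29.17 mol.
Outlet amounts (n = n₀ + ν ξ):
  B: 126 − 2(29.17) = 67.66
  A: 0 + 1(29.17) = 29.17
  D: 0 + 1(29.17) = 29.17
  C: 31.2 (inert)
Total out = 157.2 mol; y_D = 29.17 / 157.2 = 0.1856.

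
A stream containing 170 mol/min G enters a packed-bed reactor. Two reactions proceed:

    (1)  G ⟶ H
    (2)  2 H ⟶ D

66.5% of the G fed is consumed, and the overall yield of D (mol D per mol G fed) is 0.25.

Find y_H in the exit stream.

Conversion of G: G consumed = 1ξ₁ = 0.665 × 170 → ξ₁ = 113.1 mol/min.
Yield of D: 1ξ₂ / 170 = 0.25 → ξ₂ = 42.5 mol/min.
Outlet amounts (n = n₀ + Σ ν·ξ):
  G: 170 − 1(113.1) = 56.95
  H: 0 + 1(113.1) − 2(42.5) = 28.05
  D: 0 + 1(42.5) = 42.5
Total out = 127.5 mol/min; y_H = 28.05 / 127.5 = 0.22.

0.22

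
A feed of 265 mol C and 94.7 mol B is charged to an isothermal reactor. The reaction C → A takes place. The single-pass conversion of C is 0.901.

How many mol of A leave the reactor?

239 mol

C reacted = 0.901 × 265 = 238.8 mol; ν_C = −1, so ξ = 238.8/1 = 238.8 mol.
Outlet amounts (n = n₀ + ν ξ):
  C: 265 − 1(238.8) = 26.23
  A: 0 + 1(238.8) = 238.8
  B: 94.7 (inert)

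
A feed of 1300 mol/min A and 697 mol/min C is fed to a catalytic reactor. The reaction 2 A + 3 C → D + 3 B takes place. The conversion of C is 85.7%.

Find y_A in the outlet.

0.502

C reacted = 0.857 × 697 = 597.3 mol/min; ν_C = −3, so ξ = 597.3/3 = 199.1 mol/min.
Outlet amounts (n = n₀ + ν ξ):
  A: 1300 − 2(199.1) = 901.8
  C: 697 − 3(199.1) = 99.67
  D: 0 + 1(199.1) = 199.1
  B: 0 + 3(199.1) = 597.3
Total out = 1798 mol/min; y_A = 901.8 / 1798 = 0.5016.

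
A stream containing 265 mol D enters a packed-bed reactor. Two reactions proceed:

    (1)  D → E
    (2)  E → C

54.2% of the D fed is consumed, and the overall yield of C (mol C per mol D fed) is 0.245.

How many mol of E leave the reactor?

Conversion of D: D consumed = 1ξ₁ = 0.542 × 265 → ξ₁ = 143.6 mol.
Yield of C: 1ξ₂ / 265 = 0.245 → ξ₂ = 64.92 mol.
Outlet amounts (n = n₀ + Σ ν·ξ):
  D: 265 − 1(143.6) = 121.4
  E: 0 + 1(143.6) − 1(64.92) = 78.71
  C: 0 + 1(64.92) = 64.92

78.7 mol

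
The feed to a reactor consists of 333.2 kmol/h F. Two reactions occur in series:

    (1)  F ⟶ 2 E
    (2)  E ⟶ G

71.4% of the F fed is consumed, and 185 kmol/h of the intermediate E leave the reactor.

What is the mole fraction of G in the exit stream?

Conversion of F: F consumed = 1ξ₁ = 0.714 × 333.2 → ξ₁ = 237.9 kmol/h.
E balance: n_E = 0 + 2ξ₁ − 1ξ₂ = 185 → ξ₂ = (2·237.9 − 185)/1 = 290.8 kmol/h.
Outlet amounts (n = n₀ + Σ ν·ξ):
  F: 333.2 − 1(237.9) = 95.3
  E: 0 + 2(237.9) − 1(290.8) = 185
  G: 0 + 1(290.8) = 290.8
Total out = 571.1 kmol/h; y_G = 290.8 / 571.1 = 0.5092.

0.509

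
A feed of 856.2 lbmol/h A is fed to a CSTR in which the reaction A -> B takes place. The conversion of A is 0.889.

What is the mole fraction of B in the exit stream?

A reacted = 0.889 × 856.2 = 761.2 lbmol/h; ν_A = −1, so ξ = 761.2/1 = 761.2 lbmol/h.
Outlet amounts (n = n₀ + ν ξ):
  A: 856.2 − 1(761.2) = 95.04
  B: 0 + 1(761.2) = 761.2
Total out = 856.2 lbmol/h; y_B = 761.2 / 856.2 = 0.889.

0.889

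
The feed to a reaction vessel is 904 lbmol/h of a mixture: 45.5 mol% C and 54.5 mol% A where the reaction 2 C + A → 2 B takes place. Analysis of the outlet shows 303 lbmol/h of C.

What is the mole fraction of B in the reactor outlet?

0.127

For C: n = n₀ − 2ξ → 303 = 411.3 − 2ξ, giving ξ = 54.16 lbmol/h.
Outlet amounts (n = n₀ + ν ξ):
  C: 411.3 − 2(54.16) = 303
  A: 492.7 − 1(54.16) = 438.5
  B: 0 + 2(54.16) = 108.3
Total out = 849.8 lbmol/h; y_B = 108.3 / 849.8 = 0.1275.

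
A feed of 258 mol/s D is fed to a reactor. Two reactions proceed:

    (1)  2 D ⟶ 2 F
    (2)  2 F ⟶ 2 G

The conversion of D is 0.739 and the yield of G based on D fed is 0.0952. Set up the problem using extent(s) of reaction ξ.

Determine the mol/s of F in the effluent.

166 mol/s

Conversion of D: D consumed = 2ξ₁ = 0.739 × 258 → ξ₁ = 95.33 mol/s.
Yield of G: 2ξ₂ / 258 = 0.0952 → ξ₂ = 12.28 mol/s.
Outlet amounts (n = n₀ + Σ ν·ξ):
  D: 258 − 2(95.33) = 67.34
  F: 0 + 2(95.33) − 2(12.28) = 166.1
  G: 0 + 2(12.28) = 24.56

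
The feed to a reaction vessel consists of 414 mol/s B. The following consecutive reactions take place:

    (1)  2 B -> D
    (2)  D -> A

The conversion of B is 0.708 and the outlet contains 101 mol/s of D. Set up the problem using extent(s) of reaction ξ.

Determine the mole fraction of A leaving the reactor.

Conversion of B: B consumed = 2ξ₁ = 0.708 × 414 → ξ₁ = 146.6 mol/s.
D balance: n_D = 0 + 1ξ₁ − 1ξ₂ = 101 → ξ₂ = (1·146.6 − 101)/1 = 45.56 mol/s.
Outlet amounts (n = n₀ + Σ ν·ξ):
  B: 414 − 2(146.6) = 120.9
  D: 0 + 1(146.6) − 1(45.56) = 101
  A: 0 + 1(45.56) = 45.56
Total out = 267.4 mol/s; y_A = 45.56 / 267.4 = 0.1703.

0.17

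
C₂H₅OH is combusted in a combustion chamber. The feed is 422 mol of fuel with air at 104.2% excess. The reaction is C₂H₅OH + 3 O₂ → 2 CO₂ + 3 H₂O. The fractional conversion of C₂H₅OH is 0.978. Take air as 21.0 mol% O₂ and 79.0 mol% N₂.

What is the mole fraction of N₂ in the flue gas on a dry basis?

0.817

Stoichiometric O₂ = 3 × 422 = 1266 mol; O₂ fed = 1266 × 2.042 = 2585 mol.
N₂ fed = 2585 × 79/21 = 9725 mol.
Fuel reacted = 0.978 × 422 → ξ = 412.7 mol.
Outlet (n = n₀ + ν ξ):
  C₂H₅OH: 422 − 1(412.7) = 9.284
  O₂: 2585 − 3(412.7) = 1347
  N₂: 9725 (inert)
  CO₂: 0 + 2(412.7) = 825.4
  H₂O: 0 + 3(412.7) = 1238
Dry total = 11910 mol; y_N₂ (dry) = 9725 / 11910 = 0.8168.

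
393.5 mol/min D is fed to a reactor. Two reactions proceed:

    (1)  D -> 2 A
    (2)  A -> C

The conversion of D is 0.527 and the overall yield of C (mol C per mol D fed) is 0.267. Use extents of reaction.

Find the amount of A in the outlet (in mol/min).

310 mol/min

Conversion of D: D consumed = 1ξ₁ = 0.527 × 393.5 → ξ₁ = 207.4 mol/min.
Yield of C: 1ξ₂ / 393.5 = 0.267 → ξ₂ = 105.1 mol/min.
Outlet amounts (n = n₀ + Σ ν·ξ):
  D: 393.5 − 1(207.4) = 186.1
  A: 0 + 2(207.4) − 1(105.1) = 309.7
  C: 0 + 1(105.1) = 105.1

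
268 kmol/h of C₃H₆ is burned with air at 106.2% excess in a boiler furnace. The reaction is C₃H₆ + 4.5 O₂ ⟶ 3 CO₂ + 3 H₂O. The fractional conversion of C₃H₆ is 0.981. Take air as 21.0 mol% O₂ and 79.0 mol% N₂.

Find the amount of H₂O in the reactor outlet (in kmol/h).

789 kmol/h

Stoichiometric O₂ = 4.5 × 268 = 1206 kmol/h; O₂ fed = 1206 × 2.062 = 2487 kmol/h.
N₂ fed = 2487 × 79/21 = 9355 kmol/h.
Fuel reacted = 0.981 × 268 → ξ = 262.9 kmol/h.
Outlet (n = n₀ + ν ξ):
  C₃H₆: 268 − 1(262.9) = 5.092
  O₂: 2487 − 4.5(262.9) = 1304
  N₂: 9355 (inert)
  CO₂: 0 + 3(262.9) = 788.7
  H₂O: 0 + 3(262.9) = 788.7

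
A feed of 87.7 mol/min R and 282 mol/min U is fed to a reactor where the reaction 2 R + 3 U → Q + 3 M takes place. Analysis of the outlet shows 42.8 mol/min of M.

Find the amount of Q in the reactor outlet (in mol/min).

For M: n = n₀ + 3ξ → 42.8 = 0 + 3ξ, giving ξ = 14.27 mol/min.
Outlet amounts (n = n₀ + ν ξ):
  R: 87.7 − 2(14.27) = 59.17
  U: 282 − 3(14.27) = 239.2
  Q: 0 + 1(14.27) = 14.27
  M: 0 + 3(14.27) = 42.8

14.3 mol/min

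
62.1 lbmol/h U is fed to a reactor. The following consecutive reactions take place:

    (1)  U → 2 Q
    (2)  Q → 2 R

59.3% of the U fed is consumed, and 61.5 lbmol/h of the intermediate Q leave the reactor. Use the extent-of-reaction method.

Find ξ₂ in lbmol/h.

ξ₂ = 12.2 lbmol/h

Conversion of U: U consumed = 1ξ₁ = 0.593 × 62.1 → ξ₁ = 36.83 lbmol/h.
Q balance: n_Q = 0 + 2ξ₁ − 1ξ₂ = 61.5 → ξ₂ = (2·36.83 − 61.5)/1 = 12.15 lbmol/h.
Outlet amounts (n = n₀ + Σ ν·ξ):
  U: 62.1 − 1(36.83) = 25.27
  Q: 0 + 2(36.83) − 1(12.15) = 61.5
  R: 0 + 2(12.15) = 24.3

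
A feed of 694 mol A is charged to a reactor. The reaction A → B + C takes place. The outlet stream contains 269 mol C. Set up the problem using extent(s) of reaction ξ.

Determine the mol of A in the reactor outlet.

For C: n = n₀ + 1ξ → 269 = 0 + 1ξ, giving ξ = 269 mol.
Outlet amounts (n = n₀ + ν ξ):
  A: 694 − 1(269) = 425
  B: 0 + 1(269) = 269
  C: 0 + 1(269) = 269

425 mol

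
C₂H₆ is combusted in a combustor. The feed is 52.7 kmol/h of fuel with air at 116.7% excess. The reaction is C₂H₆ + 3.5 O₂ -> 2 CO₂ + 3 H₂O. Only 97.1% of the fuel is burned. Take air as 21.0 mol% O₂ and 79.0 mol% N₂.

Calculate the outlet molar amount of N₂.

Stoichiometric O₂ = 3.5 × 52.7 = 184.5 kmol/h; O₂ fed = 184.5 × 2.167 = 399.7 kmol/h.
N₂ fed = 399.7 × 79/21 = 1504 kmol/h.
Fuel reacted = 0.971 × 52.7 → ξ = 51.17 kmol/h.
Outlet (n = n₀ + ν ξ):
  C₂H₆: 52.7 − 1(51.17) = 1.528
  O₂: 399.7 − 3.5(51.17) = 220.6
  N₂: 1504 (inert)
  CO₂: 0 + 2(51.17) = 102.3
  H₂O: 0 + 3(51.17) = 153.5

1500 kmol/h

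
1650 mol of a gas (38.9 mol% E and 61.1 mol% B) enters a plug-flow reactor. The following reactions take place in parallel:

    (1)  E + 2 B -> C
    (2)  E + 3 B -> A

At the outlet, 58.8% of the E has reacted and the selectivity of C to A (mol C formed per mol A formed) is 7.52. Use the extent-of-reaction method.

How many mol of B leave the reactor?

Conversion of E: E consumed = 0.588 × 641.9 = 377.4 mol = 1ξ₁ + 1ξ₂.
Selectivity: 1ξ₁ / (1ξ₂) = 7.52 → ξ₁ = 7.52 ξ₂.
Substitute: (1·7.52 + 1) ξ₂ = 377.4 → ξ₂ = 44.3 mol, ξ₁ = 333.1 mol.
Outlet amounts (n = n₀ + Σ ν·ξ):
  E: 641.9 − 1(333.1) − 1(44.3) = 264.4
  B: 1008 − 2(333.1) − 3(44.3) = 209
  C: 0 + 1(333.1) = 333.1
  A: 0 + 1(44.3) = 44.3

209 mol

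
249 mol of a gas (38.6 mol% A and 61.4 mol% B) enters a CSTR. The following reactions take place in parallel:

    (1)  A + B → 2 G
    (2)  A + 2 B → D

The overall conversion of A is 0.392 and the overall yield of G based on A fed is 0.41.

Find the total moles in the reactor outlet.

Yield of G: 2ξ₁ / 96.11 = 0.41 → ξ₁ = 19.7 mol.
Conversion of A: 1ξ₁ + 1ξ₂ = 0.392 × 96.11 = 37.68 → ξ₂ = 17.97 mol.
Outlet amounts (n = n₀ + Σ ν·ξ):
  A: 96.11 − 1(19.7) − 1(17.97) = 58.44
  B: 152.9 − 1(19.7) − 2(17.97) = 97.24
  G: 0 + 2(19.7) = 39.41
  D: 0 + 1(17.97) = 17.97
Total out = 58.44 + 97.24 + 39.41 + 17.97 = 213.1 mol.

213 mol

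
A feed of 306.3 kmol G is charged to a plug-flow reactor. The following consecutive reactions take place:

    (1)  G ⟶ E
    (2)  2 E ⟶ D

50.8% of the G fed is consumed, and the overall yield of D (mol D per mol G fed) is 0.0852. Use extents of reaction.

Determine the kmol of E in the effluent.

103 kmol

Conversion of G: G consumed = 1ξ₁ = 0.508 × 306.3 → ξ₁ = 155.6 kmol.
Yield of D: 1ξ₂ / 306.3 = 0.0852 → ξ₂ = 26.1 kmol.
Outlet amounts (n = n₀ + Σ ν·ξ):
  G: 306.3 − 1(155.6) = 150.7
  E: 0 + 1(155.6) − 2(26.1) = 103.4
  D: 0 + 1(26.1) = 26.1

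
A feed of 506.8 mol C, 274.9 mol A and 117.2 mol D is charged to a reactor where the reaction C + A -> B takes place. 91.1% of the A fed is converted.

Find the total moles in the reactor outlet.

648 mol

A reacted = 0.911 × 274.9 = 250.4 mol; ν_A = −1, so ξ = 250.4/1 = 250.4 mol.
Outlet amounts (n = n₀ + ν ξ):
  C: 506.8 − 1(250.4) = 256.4
  A: 274.9 − 1(250.4) = 24.47
  B: 0 + 1(250.4) = 250.4
  D: 117.2 (inert)
Total out = 256.4 + 24.47 + 250.4 + 117.2 = 648.5 mol.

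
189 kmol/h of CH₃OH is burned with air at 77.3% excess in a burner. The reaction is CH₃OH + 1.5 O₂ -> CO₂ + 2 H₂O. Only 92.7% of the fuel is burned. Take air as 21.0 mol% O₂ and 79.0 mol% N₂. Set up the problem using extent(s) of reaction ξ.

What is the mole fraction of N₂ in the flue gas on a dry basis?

0.815

Stoichiometric O₂ = 1.5 × 189 = 283.5 kmol/h; O₂ fed = 283.5 × 1.773 = 502.6 kmol/h.
N₂ fed = 502.6 × 79/21 = 1891 kmol/h.
Fuel reacted = 0.927 × 189 → ξ = 175.2 kmol/h.
Outlet (n = n₀ + ν ξ):
  CH₃OH: 189 − 1(175.2) = 13.8
  O₂: 502.6 − 1.5(175.2) = 239.8
  N₂: 1891 (inert)
  CO₂: 0 + 1(175.2) = 175.2
  H₂O: 0 + 2(175.2) = 350.4
Dry total = 2320 kmol/h; y_N₂ (dry) = 1891 / 2320 = 0.8151.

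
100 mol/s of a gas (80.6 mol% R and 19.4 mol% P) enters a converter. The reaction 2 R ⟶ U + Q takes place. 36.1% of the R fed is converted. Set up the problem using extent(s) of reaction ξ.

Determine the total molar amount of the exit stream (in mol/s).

R reacted = 0.361 × 80.6 = 29.1 mol/s; ν_R = −2, so ξ = 29.1/2 = 14.55 mol/s.
Outlet amounts (n = n₀ + ν ξ):
  R: 80.6 − 2(14.55) = 51.5
  U: 0 + 1(14.55) = 14.55
  Q: 0 + 1(14.55) = 14.55
  P: 19.4 (inert)
Total out = 51.5 + 14.55 + 14.55 + 19.4 = 100 mol/s.

100 mol/s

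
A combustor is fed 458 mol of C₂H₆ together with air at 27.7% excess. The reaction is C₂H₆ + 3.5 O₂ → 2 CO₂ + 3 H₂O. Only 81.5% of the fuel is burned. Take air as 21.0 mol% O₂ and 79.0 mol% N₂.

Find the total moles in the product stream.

10400 mol

Stoichiometric O₂ = 3.5 × 458 = 1603 mol; O₂ fed = 1603 × 1.277 = 2047 mol.
N₂ fed = 2047 × 79/21 = 7701 mol.
Fuel reacted = 0.815 × 458 → ξ = 373.3 mol.
Outlet (n = n₀ + ν ξ):
  C₂H₆: 458 − 1(373.3) = 84.73
  O₂: 2047 − 3.5(373.3) = 740.6
  N₂: 7701 (inert)
  CO₂: 0 + 2(373.3) = 746.5
  H₂O: 0 + 3(373.3) = 1120
Total out = 84.73 + 740.6 + 7701 + 746.5 + 1120 = 10390 mol.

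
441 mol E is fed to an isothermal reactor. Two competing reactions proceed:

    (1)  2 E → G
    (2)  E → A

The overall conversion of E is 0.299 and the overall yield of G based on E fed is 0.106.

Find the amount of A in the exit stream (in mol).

Yield of G: 1ξ₁ / 441 = 0.106 → ξ₁ = 46.75 mol.
Conversion of E: 2ξ₁ + 1ξ₂ = 0.299 × 441 = 131.9 → ξ₂ = 38.37 mol.
Outlet amounts (n = n₀ + Σ ν·ξ):
  E: 441 − 2(46.75) − 1(38.37) = 309.1
  G: 0 + 1(46.75) = 46.75
  A: 0 + 1(38.37) = 38.37

38.4 mol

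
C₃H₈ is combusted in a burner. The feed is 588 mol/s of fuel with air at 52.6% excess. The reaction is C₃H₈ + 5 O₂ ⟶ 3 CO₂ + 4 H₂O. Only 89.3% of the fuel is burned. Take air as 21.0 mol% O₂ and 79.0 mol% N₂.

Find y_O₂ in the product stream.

Stoichiometric O₂ = 5 × 588 = 2940 mol/s; O₂ fed = 2940 × 1.526 = 4486 mol/s.
N₂ fed = 4486 × 79/21 = 16880 mol/s.
Fuel reacted = 0.893 × 588 → ξ = 525.1 mol/s.
Outlet (n = n₀ + ν ξ):
  C₃H₈: 588 − 1(525.1) = 62.92
  O₂: 4486 − 5(525.1) = 1861
  N₂: 16880 (inert)
  CO₂: 0 + 3(525.1) = 1575
  H₂O: 0 + 4(525.1) = 2100
Total out = 22480 mol/s; y_O₂ = 1861 / 22480 = 0.0828.

0.0828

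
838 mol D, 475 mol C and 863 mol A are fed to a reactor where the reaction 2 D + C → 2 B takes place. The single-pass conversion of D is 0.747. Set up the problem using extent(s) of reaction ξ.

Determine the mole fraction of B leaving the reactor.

D reacted = 0.747 × 838 = 626 mol; ν_D = −2, so ξ = 626/2 = 313 mol.
Outlet amounts (n = n₀ + ν ξ):
  D: 838 − 2(313) = 212
  C: 475 − 1(313) = 162
  B: 0 + 2(313) = 626
  A: 863 (inert)
Total out = 1863 mol; y_B = 626 / 1863 = 0.336.

0.336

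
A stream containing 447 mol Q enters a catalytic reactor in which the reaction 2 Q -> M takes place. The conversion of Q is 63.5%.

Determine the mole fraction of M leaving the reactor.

Q reacted = 0.635 × 447 = 283.8 mol; ν_Q = −2, so ξ = 283.8/2 = 141.9 mol.
Outlet amounts (n = n₀ + ν ξ):
  Q: 447 − 2(141.9) = 163.2
  M: 0 + 1(141.9) = 141.9
Total out = 305.1 mol; y_M = 141.9 / 305.1 = 0.4652.

0.465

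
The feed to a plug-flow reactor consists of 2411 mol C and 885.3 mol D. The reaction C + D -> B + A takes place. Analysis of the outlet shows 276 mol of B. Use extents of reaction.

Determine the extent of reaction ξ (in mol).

ξ = 276 mol

For B: n = n₀ + 1ξ → 276 = 0 + 1ξ, giving ξ = 276 mol.
Outlet amounts (n = n₀ + ν ξ):
  C: 2411 − 1(276) = 2135
  D: 885.3 − 1(276) = 609.3
  B: 0 + 1(276) = 276
  A: 0 + 1(276) = 276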